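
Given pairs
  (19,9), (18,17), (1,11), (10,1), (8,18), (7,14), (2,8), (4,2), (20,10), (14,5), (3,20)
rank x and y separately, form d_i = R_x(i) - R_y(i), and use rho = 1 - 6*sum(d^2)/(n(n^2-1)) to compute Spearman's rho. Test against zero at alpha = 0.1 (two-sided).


Step 1: Rank x and y separately (midranks; no ties here).
rank(x): 19->10, 18->9, 1->1, 10->7, 8->6, 7->5, 2->2, 4->4, 20->11, 14->8, 3->3
rank(y): 9->5, 17->9, 11->7, 1->1, 18->10, 14->8, 8->4, 2->2, 10->6, 5->3, 20->11
Step 2: d_i = R_x(i) - R_y(i); compute d_i^2.
  (10-5)^2=25, (9-9)^2=0, (1-7)^2=36, (7-1)^2=36, (6-10)^2=16, (5-8)^2=9, (2-4)^2=4, (4-2)^2=4, (11-6)^2=25, (8-3)^2=25, (3-11)^2=64
sum(d^2) = 244.
Step 3: rho = 1 - 6*244 / (11*(11^2 - 1)) = 1 - 1464/1320 = -0.109091.
Step 4: Under H0, t = rho * sqrt((n-2)/(1-rho^2)) = -0.3292 ~ t(9).
Step 5: Two-sided p-value from the t-distribution with 9 df = 0.749509.
Step 6: alpha = 0.1. fail to reject H0.

rho = -0.1091, p = 0.749509, fail to reject H0 at alpha = 0.1.


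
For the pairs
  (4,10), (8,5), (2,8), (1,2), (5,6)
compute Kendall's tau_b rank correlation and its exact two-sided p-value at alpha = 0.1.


Step 1: Enumerate the 10 unordered pairs (i,j) with i<j and classify each by sign(x_j-x_i) * sign(y_j-y_i).
  (1,2):dx=+4,dy=-5->D; (1,3):dx=-2,dy=-2->C; (1,4):dx=-3,dy=-8->C; (1,5):dx=+1,dy=-4->D
  (2,3):dx=-6,dy=+3->D; (2,4):dx=-7,dy=-3->C; (2,5):dx=-3,dy=+1->D; (3,4):dx=-1,dy=-6->C
  (3,5):dx=+3,dy=-2->D; (4,5):dx=+4,dy=+4->C
Step 2: C = 5, D = 5, total pairs = 10.
Step 3: tau = (C - D)/(n(n-1)/2) = (5 - 5)/10 = 0.000000.
Step 4: Exact two-sided p-value (enumerate n! = 120 permutations of y under H0): p = 1.000000.
Step 5: alpha = 0.1. fail to reject H0.

tau_b = 0.0000 (C=5, D=5), p = 1.000000, fail to reject H0.


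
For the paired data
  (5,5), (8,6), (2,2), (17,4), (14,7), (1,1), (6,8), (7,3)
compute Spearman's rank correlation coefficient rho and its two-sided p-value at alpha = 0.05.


Step 1: Rank x and y separately (midranks; no ties here).
rank(x): 5->3, 8->6, 2->2, 17->8, 14->7, 1->1, 6->4, 7->5
rank(y): 5->5, 6->6, 2->2, 4->4, 7->7, 1->1, 8->8, 3->3
Step 2: d_i = R_x(i) - R_y(i); compute d_i^2.
  (3-5)^2=4, (6-6)^2=0, (2-2)^2=0, (8-4)^2=16, (7-7)^2=0, (1-1)^2=0, (4-8)^2=16, (5-3)^2=4
sum(d^2) = 40.
Step 3: rho = 1 - 6*40 / (8*(8^2 - 1)) = 1 - 240/504 = 0.523810.
Step 4: Under H0, t = rho * sqrt((n-2)/(1-rho^2)) = 1.5062 ~ t(6).
Step 5: Two-sided p-value from the t-distribution with 6 df = 0.182721.
Step 6: alpha = 0.05. fail to reject H0.

rho = 0.5238, p = 0.182721, fail to reject H0 at alpha = 0.05.


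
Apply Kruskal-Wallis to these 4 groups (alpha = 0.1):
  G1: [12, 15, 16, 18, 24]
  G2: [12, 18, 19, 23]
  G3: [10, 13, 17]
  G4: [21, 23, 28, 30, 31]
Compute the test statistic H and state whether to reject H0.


Step 1: Combine all N = 17 observations and assign midranks.
sorted (value, group, rank): (10,G3,1), (12,G1,2.5), (12,G2,2.5), (13,G3,4), (15,G1,5), (16,G1,6), (17,G3,7), (18,G1,8.5), (18,G2,8.5), (19,G2,10), (21,G4,11), (23,G2,12.5), (23,G4,12.5), (24,G1,14), (28,G4,15), (30,G4,16), (31,G4,17)
Step 2: Sum ranks within each group.
R_1 = 36 (n_1 = 5)
R_2 = 33.5 (n_2 = 4)
R_3 = 12 (n_3 = 3)
R_4 = 71.5 (n_4 = 5)
Step 3: H = 12/(N(N+1)) * sum(R_i^2/n_i) - 3(N+1)
     = 12/(17*18) * (36^2/5 + 33.5^2/4 + 12^2/3 + 71.5^2/5) - 3*18
     = 0.039216 * 1610.21 - 54
     = 9.145588.
Step 4: Ties present; correction factor C = 1 - 18/(17^3 - 17) = 0.996324. Corrected H = 9.145588 / 0.996324 = 9.179336.
Step 5: Under H0, H ~ chi^2(3); p-value = 0.026999.
Step 6: alpha = 0.1. reject H0.

H = 9.1793, df = 3, p = 0.026999, reject H0.


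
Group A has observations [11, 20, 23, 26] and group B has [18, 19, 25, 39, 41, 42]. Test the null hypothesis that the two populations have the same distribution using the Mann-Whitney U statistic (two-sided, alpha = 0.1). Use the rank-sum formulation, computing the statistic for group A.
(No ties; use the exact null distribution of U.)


Step 1: Combine and sort all 10 observations; assign midranks.
sorted (value, group): (11,X), (18,Y), (19,Y), (20,X), (23,X), (25,Y), (26,X), (39,Y), (41,Y), (42,Y)
ranks: 11->1, 18->2, 19->3, 20->4, 23->5, 25->6, 26->7, 39->8, 41->9, 42->10
Step 2: Rank sum for X: R1 = 1 + 4 + 5 + 7 = 17.
Step 3: U_X = R1 - n1(n1+1)/2 = 17 - 4*5/2 = 17 - 10 = 7.
       U_Y = n1*n2 - U_X = 24 - 7 = 17.
Step 4: No ties, so the exact null distribution of U (based on enumerating the C(10,4) = 210 equally likely rank assignments) gives the two-sided p-value.
Step 5: p-value = 0.352381; compare to alpha = 0.1. fail to reject H0.

U_X = 7, p = 0.352381, fail to reject H0 at alpha = 0.1.


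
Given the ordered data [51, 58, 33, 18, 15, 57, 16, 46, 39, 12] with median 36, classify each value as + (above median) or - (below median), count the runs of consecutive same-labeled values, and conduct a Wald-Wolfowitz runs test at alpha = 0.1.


Step 1: Compute median = 36; label A = above, B = below.
Labels in order: AABBBABAAB  (n_A = 5, n_B = 5)
Step 2: Count runs R = 6.
Step 3: Under H0 (random ordering), E[R] = 2*n_A*n_B/(n_A+n_B) + 1 = 2*5*5/10 + 1 = 6.0000.
        Var[R] = 2*n_A*n_B*(2*n_A*n_B - n_A - n_B) / ((n_A+n_B)^2 * (n_A+n_B-1)) = 2000/900 = 2.2222.
        SD[R] = 1.4907.
Step 4: R = E[R], so z = 0 with no continuity correction.
Step 5: Two-sided p-value via normal approximation = 2*(1 - Phi(|z|)) = 1.000000.
Step 6: alpha = 0.1. fail to reject H0.

R = 6, z = 0.0000, p = 1.000000, fail to reject H0.


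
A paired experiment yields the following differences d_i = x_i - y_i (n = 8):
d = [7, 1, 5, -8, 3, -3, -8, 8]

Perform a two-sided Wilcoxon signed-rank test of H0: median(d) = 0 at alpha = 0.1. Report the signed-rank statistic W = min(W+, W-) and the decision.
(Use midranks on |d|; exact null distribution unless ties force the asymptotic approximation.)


Step 1: Drop any zero differences (none here) and take |d_i|.
|d| = [7, 1, 5, 8, 3, 3, 8, 8]
Step 2: Midrank |d_i| (ties get averaged ranks).
ranks: |7|->5, |1|->1, |5|->4, |8|->7, |3|->2.5, |3|->2.5, |8|->7, |8|->7
Step 3: Attach original signs; sum ranks with positive sign and with negative sign.
W+ = 5 + 1 + 4 + 2.5 + 7 = 19.5
W- = 7 + 2.5 + 7 = 16.5
(Check: W+ + W- = 36 should equal n(n+1)/2 = 36.)
Step 4: Test statistic W = min(W+, W-) = 16.5.
Step 5: Ties in |d|, so use the tie-corrected normal approximation.
        E[W] = n(n+1)/4 = 8*9/4 = 18.
        Tie groups: |d|=3 (t=2), |d|=8 (t=3); sum(t^3 - t) = 30.
        Var[W] = n(n+1)(2n+1)/24 - sum(t^3-t)/48 = 1224/24 - 30/48 = 50.375.
        z = (W - E[W]) / sqrt(Var[W]) = (16.5 - 18) / 7.0975 = -0.2113.
        Two-sided p = 2*Phi(z) = 0.832621.
Step 6: alpha = 0.1. fail to reject H0.

W+ = 19.5, W- = 16.5, W = min = 16.5, p = 0.832621, fail to reject H0.


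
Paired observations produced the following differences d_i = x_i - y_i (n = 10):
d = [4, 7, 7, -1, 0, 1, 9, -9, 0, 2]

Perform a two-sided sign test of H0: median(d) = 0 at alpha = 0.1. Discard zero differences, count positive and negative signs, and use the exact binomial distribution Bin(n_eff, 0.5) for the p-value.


Step 1: Discard zero differences. Original n = 10; n_eff = number of nonzero differences = 8.
Nonzero differences (with sign): +4, +7, +7, -1, +1, +9, -9, +2
Step 2: Count signs: positive = 6, negative = 2.
Step 3: Under H0: P(positive) = 0.5, so the number of positives S ~ Bin(8, 0.5).
Step 4: Two-sided exact p-value = sum of Bin(8,0.5) probabilities at or below the observed probability = 0.289062.
Step 5: alpha = 0.1. fail to reject H0.

n_eff = 8, pos = 6, neg = 2, p = 0.289062, fail to reject H0.


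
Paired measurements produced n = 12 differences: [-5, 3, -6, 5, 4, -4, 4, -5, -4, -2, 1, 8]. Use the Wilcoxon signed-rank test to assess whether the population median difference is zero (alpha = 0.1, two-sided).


Step 1: Drop any zero differences (none here) and take |d_i|.
|d| = [5, 3, 6, 5, 4, 4, 4, 5, 4, 2, 1, 8]
Step 2: Midrank |d_i| (ties get averaged ranks).
ranks: |5|->9, |3|->3, |6|->11, |5|->9, |4|->5.5, |4|->5.5, |4|->5.5, |5|->9, |4|->5.5, |2|->2, |1|->1, |8|->12
Step 3: Attach original signs; sum ranks with positive sign and with negative sign.
W+ = 3 + 9 + 5.5 + 5.5 + 1 + 12 = 36
W- = 9 + 11 + 5.5 + 9 + 5.5 + 2 = 42
(Check: W+ + W- = 78 should equal n(n+1)/2 = 78.)
Step 4: Test statistic W = min(W+, W-) = 36.
Step 5: Ties in |d|, so use the tie-corrected normal approximation.
        E[W] = n(n+1)/4 = 12*13/4 = 39.
        Tie groups: |d|=4 (t=4), |d|=5 (t=3); sum(t^3 - t) = 84.
        Var[W] = n(n+1)(2n+1)/24 - sum(t^3-t)/48 = 3900/24 - 84/48 = 160.75.
        z = (W - E[W]) / sqrt(Var[W]) = (36 - 39) / 12.6787 = -0.2366.
        Two-sided p = 2*Phi(z) = 0.812954.
Step 6: alpha = 0.1. fail to reject H0.

W+ = 36, W- = 42, W = min = 36, p = 0.812954, fail to reject H0.


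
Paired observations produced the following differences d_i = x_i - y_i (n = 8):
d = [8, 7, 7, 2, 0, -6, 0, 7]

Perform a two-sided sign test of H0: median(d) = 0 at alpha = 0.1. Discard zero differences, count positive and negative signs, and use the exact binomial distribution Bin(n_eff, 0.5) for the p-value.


Step 1: Discard zero differences. Original n = 8; n_eff = number of nonzero differences = 6.
Nonzero differences (with sign): +8, +7, +7, +2, -6, +7
Step 2: Count signs: positive = 5, negative = 1.
Step 3: Under H0: P(positive) = 0.5, so the number of positives S ~ Bin(6, 0.5).
Step 4: Two-sided exact p-value = sum of Bin(6,0.5) probabilities at or below the observed probability = 0.218750.
Step 5: alpha = 0.1. fail to reject H0.

n_eff = 6, pos = 5, neg = 1, p = 0.218750, fail to reject H0.


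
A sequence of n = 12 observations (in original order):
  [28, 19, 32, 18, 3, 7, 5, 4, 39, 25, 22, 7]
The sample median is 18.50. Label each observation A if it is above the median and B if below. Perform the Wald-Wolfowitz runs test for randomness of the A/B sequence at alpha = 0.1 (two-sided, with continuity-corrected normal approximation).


Step 1: Compute median = 18.50; label A = above, B = below.
Labels in order: AAABBBBBAAAB  (n_A = 6, n_B = 6)
Step 2: Count runs R = 4.
Step 3: Under H0 (random ordering), E[R] = 2*n_A*n_B/(n_A+n_B) + 1 = 2*6*6/12 + 1 = 7.0000.
        Var[R] = 2*n_A*n_B*(2*n_A*n_B - n_A - n_B) / ((n_A+n_B)^2 * (n_A+n_B-1)) = 4320/1584 = 2.7273.
        SD[R] = 1.6514.
Step 4: Continuity-corrected z = (R + 0.5 - E[R]) / SD[R] = (4 + 0.5 - 7.0000) / 1.6514 = -1.5138.
Step 5: Two-sided p-value via normal approximation = 2*(1 - Phi(|z|)) = 0.130070.
Step 6: alpha = 0.1. fail to reject H0.

R = 4, z = -1.5138, p = 0.130070, fail to reject H0.


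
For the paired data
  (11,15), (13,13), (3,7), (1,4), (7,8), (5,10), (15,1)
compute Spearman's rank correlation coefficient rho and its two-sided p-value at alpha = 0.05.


Step 1: Rank x and y separately (midranks; no ties here).
rank(x): 11->5, 13->6, 3->2, 1->1, 7->4, 5->3, 15->7
rank(y): 15->7, 13->6, 7->3, 4->2, 8->4, 10->5, 1->1
Step 2: d_i = R_x(i) - R_y(i); compute d_i^2.
  (5-7)^2=4, (6-6)^2=0, (2-3)^2=1, (1-2)^2=1, (4-4)^2=0, (3-5)^2=4, (7-1)^2=36
sum(d^2) = 46.
Step 3: rho = 1 - 6*46 / (7*(7^2 - 1)) = 1 - 276/336 = 0.178571.
Step 4: Under H0, t = rho * sqrt((n-2)/(1-rho^2)) = 0.4058 ~ t(5).
Step 5: Two-sided p-value from the t-distribution with 5 df = 0.701658.
Step 6: alpha = 0.05. fail to reject H0.

rho = 0.1786, p = 0.701658, fail to reject H0 at alpha = 0.05.


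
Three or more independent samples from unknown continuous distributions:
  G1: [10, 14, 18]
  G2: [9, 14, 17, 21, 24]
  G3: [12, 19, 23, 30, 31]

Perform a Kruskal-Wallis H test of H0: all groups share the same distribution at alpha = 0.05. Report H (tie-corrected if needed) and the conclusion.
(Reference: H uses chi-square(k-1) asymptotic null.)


Step 1: Combine all N = 13 observations and assign midranks.
sorted (value, group, rank): (9,G2,1), (10,G1,2), (12,G3,3), (14,G1,4.5), (14,G2,4.5), (17,G2,6), (18,G1,7), (19,G3,8), (21,G2,9), (23,G3,10), (24,G2,11), (30,G3,12), (31,G3,13)
Step 2: Sum ranks within each group.
R_1 = 13.5 (n_1 = 3)
R_2 = 31.5 (n_2 = 5)
R_3 = 46 (n_3 = 5)
Step 3: H = 12/(N(N+1)) * sum(R_i^2/n_i) - 3(N+1)
     = 12/(13*14) * (13.5^2/3 + 31.5^2/5 + 46^2/5) - 3*14
     = 0.065934 * 682.4 - 42
     = 2.993407.
Step 4: Ties present; correction factor C = 1 - 6/(13^3 - 13) = 0.997253. Corrected H = 2.993407 / 0.997253 = 3.001653.
Step 5: Under H0, H ~ chi^2(2); p-value = 0.222946.
Step 6: alpha = 0.05. fail to reject H0.

H = 3.0017, df = 2, p = 0.222946, fail to reject H0.


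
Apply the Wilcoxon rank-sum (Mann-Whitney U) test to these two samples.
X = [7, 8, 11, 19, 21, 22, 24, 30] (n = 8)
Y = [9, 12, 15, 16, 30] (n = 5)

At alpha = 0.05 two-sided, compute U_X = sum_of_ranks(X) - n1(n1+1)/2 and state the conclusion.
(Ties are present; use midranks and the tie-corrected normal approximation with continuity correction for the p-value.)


Step 1: Combine and sort all 13 observations; assign midranks.
sorted (value, group): (7,X), (8,X), (9,Y), (11,X), (12,Y), (15,Y), (16,Y), (19,X), (21,X), (22,X), (24,X), (30,X), (30,Y)
ranks: 7->1, 8->2, 9->3, 11->4, 12->5, 15->6, 16->7, 19->8, 21->9, 22->10, 24->11, 30->12.5, 30->12.5
Step 2: Rank sum for X: R1 = 1 + 2 + 4 + 8 + 9 + 10 + 11 + 12.5 = 57.5.
Step 3: U_X = R1 - n1(n1+1)/2 = 57.5 - 8*9/2 = 57.5 - 36 = 21.5.
       U_Y = n1*n2 - U_X = 40 - 21.5 = 18.5.
Step 4: Ties are present, so use the tie-corrected normal approximation (with continuity correction) for the p-value.
Step 5: p-value = 0.883458; compare to alpha = 0.05. fail to reject H0.

U_X = 21.5, p = 0.883458, fail to reject H0 at alpha = 0.05.


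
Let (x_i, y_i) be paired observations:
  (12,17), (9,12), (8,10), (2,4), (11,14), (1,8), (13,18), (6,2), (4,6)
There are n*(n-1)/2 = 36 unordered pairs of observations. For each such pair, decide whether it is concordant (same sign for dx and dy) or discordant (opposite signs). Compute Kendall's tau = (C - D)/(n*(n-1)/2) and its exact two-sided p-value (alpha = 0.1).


Step 1: Enumerate the 36 unordered pairs (i,j) with i<j and classify each by sign(x_j-x_i) * sign(y_j-y_i).
  (1,2):dx=-3,dy=-5->C; (1,3):dx=-4,dy=-7->C; (1,4):dx=-10,dy=-13->C; (1,5):dx=-1,dy=-3->C
  (1,6):dx=-11,dy=-9->C; (1,7):dx=+1,dy=+1->C; (1,8):dx=-6,dy=-15->C; (1,9):dx=-8,dy=-11->C
  (2,3):dx=-1,dy=-2->C; (2,4):dx=-7,dy=-8->C; (2,5):dx=+2,dy=+2->C; (2,6):dx=-8,dy=-4->C
  (2,7):dx=+4,dy=+6->C; (2,8):dx=-3,dy=-10->C; (2,9):dx=-5,dy=-6->C; (3,4):dx=-6,dy=-6->C
  (3,5):dx=+3,dy=+4->C; (3,6):dx=-7,dy=-2->C; (3,7):dx=+5,dy=+8->C; (3,8):dx=-2,dy=-8->C
  (3,9):dx=-4,dy=-4->C; (4,5):dx=+9,dy=+10->C; (4,6):dx=-1,dy=+4->D; (4,7):dx=+11,dy=+14->C
  (4,8):dx=+4,dy=-2->D; (4,9):dx=+2,dy=+2->C; (5,6):dx=-10,dy=-6->C; (5,7):dx=+2,dy=+4->C
  (5,8):dx=-5,dy=-12->C; (5,9):dx=-7,dy=-8->C; (6,7):dx=+12,dy=+10->C; (6,8):dx=+5,dy=-6->D
  (6,9):dx=+3,dy=-2->D; (7,8):dx=-7,dy=-16->C; (7,9):dx=-9,dy=-12->C; (8,9):dx=-2,dy=+4->D
Step 2: C = 31, D = 5, total pairs = 36.
Step 3: tau = (C - D)/(n(n-1)/2) = (31 - 5)/36 = 0.722222.
Step 4: Exact two-sided p-value (enumerate n! = 362880 permutations of y under H0): p = 0.005886.
Step 5: alpha = 0.1. reject H0.

tau_b = 0.7222 (C=31, D=5), p = 0.005886, reject H0.


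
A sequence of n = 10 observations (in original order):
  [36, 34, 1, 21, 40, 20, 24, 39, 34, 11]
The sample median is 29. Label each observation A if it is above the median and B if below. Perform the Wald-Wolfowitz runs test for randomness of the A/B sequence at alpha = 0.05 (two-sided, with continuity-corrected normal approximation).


Step 1: Compute median = 29; label A = above, B = below.
Labels in order: AABBABBAAB  (n_A = 5, n_B = 5)
Step 2: Count runs R = 6.
Step 3: Under H0 (random ordering), E[R] = 2*n_A*n_B/(n_A+n_B) + 1 = 2*5*5/10 + 1 = 6.0000.
        Var[R] = 2*n_A*n_B*(2*n_A*n_B - n_A - n_B) / ((n_A+n_B)^2 * (n_A+n_B-1)) = 2000/900 = 2.2222.
        SD[R] = 1.4907.
Step 4: R = E[R], so z = 0 with no continuity correction.
Step 5: Two-sided p-value via normal approximation = 2*(1 - Phi(|z|)) = 1.000000.
Step 6: alpha = 0.05. fail to reject H0.

R = 6, z = 0.0000, p = 1.000000, fail to reject H0.


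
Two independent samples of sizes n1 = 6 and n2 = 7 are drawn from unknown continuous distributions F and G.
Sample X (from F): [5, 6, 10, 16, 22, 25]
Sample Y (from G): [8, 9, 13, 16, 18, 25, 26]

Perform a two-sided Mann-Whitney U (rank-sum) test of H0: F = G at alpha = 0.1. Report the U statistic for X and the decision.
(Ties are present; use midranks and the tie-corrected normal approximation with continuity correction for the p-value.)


Step 1: Combine and sort all 13 observations; assign midranks.
sorted (value, group): (5,X), (6,X), (8,Y), (9,Y), (10,X), (13,Y), (16,X), (16,Y), (18,Y), (22,X), (25,X), (25,Y), (26,Y)
ranks: 5->1, 6->2, 8->3, 9->4, 10->5, 13->6, 16->7.5, 16->7.5, 18->9, 22->10, 25->11.5, 25->11.5, 26->13
Step 2: Rank sum for X: R1 = 1 + 2 + 5 + 7.5 + 10 + 11.5 = 37.
Step 3: U_X = R1 - n1(n1+1)/2 = 37 - 6*7/2 = 37 - 21 = 16.
       U_Y = n1*n2 - U_X = 42 - 16 = 26.
Step 4: Ties are present, so use the tie-corrected normal approximation (with continuity correction) for the p-value.
Step 5: p-value = 0.519167; compare to alpha = 0.1. fail to reject H0.

U_X = 16, p = 0.519167, fail to reject H0 at alpha = 0.1.


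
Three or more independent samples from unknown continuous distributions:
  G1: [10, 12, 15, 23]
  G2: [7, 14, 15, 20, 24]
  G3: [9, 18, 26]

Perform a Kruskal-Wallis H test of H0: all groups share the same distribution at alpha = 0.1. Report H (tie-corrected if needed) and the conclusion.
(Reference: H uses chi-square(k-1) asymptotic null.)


Step 1: Combine all N = 12 observations and assign midranks.
sorted (value, group, rank): (7,G2,1), (9,G3,2), (10,G1,3), (12,G1,4), (14,G2,5), (15,G1,6.5), (15,G2,6.5), (18,G3,8), (20,G2,9), (23,G1,10), (24,G2,11), (26,G3,12)
Step 2: Sum ranks within each group.
R_1 = 23.5 (n_1 = 4)
R_2 = 32.5 (n_2 = 5)
R_3 = 22 (n_3 = 3)
Step 3: H = 12/(N(N+1)) * sum(R_i^2/n_i) - 3(N+1)
     = 12/(12*13) * (23.5^2/4 + 32.5^2/5 + 22^2/3) - 3*13
     = 0.076923 * 510.646 - 39
     = 0.280449.
Step 4: Ties present; correction factor C = 1 - 6/(12^3 - 12) = 0.996503. Corrected H = 0.280449 / 0.996503 = 0.281433.
Step 5: Under H0, H ~ chi^2(2); p-value = 0.868736.
Step 6: alpha = 0.1. fail to reject H0.

H = 0.2814, df = 2, p = 0.868736, fail to reject H0.


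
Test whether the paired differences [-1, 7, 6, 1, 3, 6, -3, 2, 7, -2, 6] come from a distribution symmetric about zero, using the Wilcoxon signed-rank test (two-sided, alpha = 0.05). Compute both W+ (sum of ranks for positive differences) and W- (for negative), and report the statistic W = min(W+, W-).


Step 1: Drop any zero differences (none here) and take |d_i|.
|d| = [1, 7, 6, 1, 3, 6, 3, 2, 7, 2, 6]
Step 2: Midrank |d_i| (ties get averaged ranks).
ranks: |1|->1.5, |7|->10.5, |6|->8, |1|->1.5, |3|->5.5, |6|->8, |3|->5.5, |2|->3.5, |7|->10.5, |2|->3.5, |6|->8
Step 3: Attach original signs; sum ranks with positive sign and with negative sign.
W+ = 10.5 + 8 + 1.5 + 5.5 + 8 + 3.5 + 10.5 + 8 = 55.5
W- = 1.5 + 5.5 + 3.5 = 10.5
(Check: W+ + W- = 66 should equal n(n+1)/2 = 66.)
Step 4: Test statistic W = min(W+, W-) = 10.5.
Step 5: Ties in |d|, so use the tie-corrected normal approximation.
        E[W] = n(n+1)/4 = 11*12/4 = 33.
        Tie groups: |d|=1 (t=2), |d|=2 (t=2), |d|=3 (t=2), |d|=6 (t=3), |d|=7 (t=2); sum(t^3 - t) = 48.
        Var[W] = n(n+1)(2n+1)/24 - sum(t^3-t)/48 = 3036/24 - 48/48 = 125.5.
        z = (W - E[W]) / sqrt(Var[W]) = (10.5 - 33) / 11.2027 = -2.0084.
        Two-sided p = 2*Phi(z) = 0.044596.
Step 6: alpha = 0.05. reject H0.

W+ = 55.5, W- = 10.5, W = min = 10.5, p = 0.044596, reject H0.


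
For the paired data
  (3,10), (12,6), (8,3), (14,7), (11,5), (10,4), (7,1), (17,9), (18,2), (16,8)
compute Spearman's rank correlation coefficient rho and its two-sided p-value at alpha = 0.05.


Step 1: Rank x and y separately (midranks; no ties here).
rank(x): 3->1, 12->6, 8->3, 14->7, 11->5, 10->4, 7->2, 17->9, 18->10, 16->8
rank(y): 10->10, 6->6, 3->3, 7->7, 5->5, 4->4, 1->1, 9->9, 2->2, 8->8
Step 2: d_i = R_x(i) - R_y(i); compute d_i^2.
  (1-10)^2=81, (6-6)^2=0, (3-3)^2=0, (7-7)^2=0, (5-5)^2=0, (4-4)^2=0, (2-1)^2=1, (9-9)^2=0, (10-2)^2=64, (8-8)^2=0
sum(d^2) = 146.
Step 3: rho = 1 - 6*146 / (10*(10^2 - 1)) = 1 - 876/990 = 0.115152.
Step 4: Under H0, t = rho * sqrt((n-2)/(1-rho^2)) = 0.3279 ~ t(8).
Step 5: Two-sided p-value from the t-distribution with 8 df = 0.751420.
Step 6: alpha = 0.05. fail to reject H0.

rho = 0.1152, p = 0.751420, fail to reject H0 at alpha = 0.05.


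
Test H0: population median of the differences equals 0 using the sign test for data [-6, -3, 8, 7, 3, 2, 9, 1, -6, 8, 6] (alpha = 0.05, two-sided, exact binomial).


Step 1: Discard zero differences. Original n = 11; n_eff = number of nonzero differences = 11.
Nonzero differences (with sign): -6, -3, +8, +7, +3, +2, +9, +1, -6, +8, +6
Step 2: Count signs: positive = 8, negative = 3.
Step 3: Under H0: P(positive) = 0.5, so the number of positives S ~ Bin(11, 0.5).
Step 4: Two-sided exact p-value = sum of Bin(11,0.5) probabilities at or below the observed probability = 0.226562.
Step 5: alpha = 0.05. fail to reject H0.

n_eff = 11, pos = 8, neg = 3, p = 0.226562, fail to reject H0.


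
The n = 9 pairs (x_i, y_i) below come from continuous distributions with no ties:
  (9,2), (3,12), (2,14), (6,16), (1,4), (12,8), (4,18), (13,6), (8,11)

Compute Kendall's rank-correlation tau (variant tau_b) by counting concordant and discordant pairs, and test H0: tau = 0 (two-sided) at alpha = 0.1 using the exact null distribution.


Step 1: Enumerate the 36 unordered pairs (i,j) with i<j and classify each by sign(x_j-x_i) * sign(y_j-y_i).
  (1,2):dx=-6,dy=+10->D; (1,3):dx=-7,dy=+12->D; (1,4):dx=-3,dy=+14->D; (1,5):dx=-8,dy=+2->D
  (1,6):dx=+3,dy=+6->C; (1,7):dx=-5,dy=+16->D; (1,8):dx=+4,dy=+4->C; (1,9):dx=-1,dy=+9->D
  (2,3):dx=-1,dy=+2->D; (2,4):dx=+3,dy=+4->C; (2,5):dx=-2,dy=-8->C; (2,6):dx=+9,dy=-4->D
  (2,7):dx=+1,dy=+6->C; (2,8):dx=+10,dy=-6->D; (2,9):dx=+5,dy=-1->D; (3,4):dx=+4,dy=+2->C
  (3,5):dx=-1,dy=-10->C; (3,6):dx=+10,dy=-6->D; (3,7):dx=+2,dy=+4->C; (3,8):dx=+11,dy=-8->D
  (3,9):dx=+6,dy=-3->D; (4,5):dx=-5,dy=-12->C; (4,6):dx=+6,dy=-8->D; (4,7):dx=-2,dy=+2->D
  (4,8):dx=+7,dy=-10->D; (4,9):dx=+2,dy=-5->D; (5,6):dx=+11,dy=+4->C; (5,7):dx=+3,dy=+14->C
  (5,8):dx=+12,dy=+2->C; (5,9):dx=+7,dy=+7->C; (6,7):dx=-8,dy=+10->D; (6,8):dx=+1,dy=-2->D
  (6,9):dx=-4,dy=+3->D; (7,8):dx=+9,dy=-12->D; (7,9):dx=+4,dy=-7->D; (8,9):dx=-5,dy=+5->D
Step 2: C = 13, D = 23, total pairs = 36.
Step 3: tau = (C - D)/(n(n-1)/2) = (13 - 23)/36 = -0.277778.
Step 4: Exact two-sided p-value (enumerate n! = 362880 permutations of y under H0): p = 0.358488.
Step 5: alpha = 0.1. fail to reject H0.

tau_b = -0.2778 (C=13, D=23), p = 0.358488, fail to reject H0.


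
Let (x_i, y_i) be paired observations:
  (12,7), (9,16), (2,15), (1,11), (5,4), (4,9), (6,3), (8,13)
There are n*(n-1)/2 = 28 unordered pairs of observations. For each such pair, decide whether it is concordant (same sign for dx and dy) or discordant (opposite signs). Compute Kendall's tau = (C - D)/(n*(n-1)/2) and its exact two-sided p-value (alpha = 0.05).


Step 1: Enumerate the 28 unordered pairs (i,j) with i<j and classify each by sign(x_j-x_i) * sign(y_j-y_i).
  (1,2):dx=-3,dy=+9->D; (1,3):dx=-10,dy=+8->D; (1,4):dx=-11,dy=+4->D; (1,5):dx=-7,dy=-3->C
  (1,6):dx=-8,dy=+2->D; (1,7):dx=-6,dy=-4->C; (1,8):dx=-4,dy=+6->D; (2,3):dx=-7,dy=-1->C
  (2,4):dx=-8,dy=-5->C; (2,5):dx=-4,dy=-12->C; (2,6):dx=-5,dy=-7->C; (2,7):dx=-3,dy=-13->C
  (2,8):dx=-1,dy=-3->C; (3,4):dx=-1,dy=-4->C; (3,5):dx=+3,dy=-11->D; (3,6):dx=+2,dy=-6->D
  (3,7):dx=+4,dy=-12->D; (3,8):dx=+6,dy=-2->D; (4,5):dx=+4,dy=-7->D; (4,6):dx=+3,dy=-2->D
  (4,7):dx=+5,dy=-8->D; (4,8):dx=+7,dy=+2->C; (5,6):dx=-1,dy=+5->D; (5,7):dx=+1,dy=-1->D
  (5,8):dx=+3,dy=+9->C; (6,7):dx=+2,dy=-6->D; (6,8):dx=+4,dy=+4->C; (7,8):dx=+2,dy=+10->C
Step 2: C = 13, D = 15, total pairs = 28.
Step 3: tau = (C - D)/(n(n-1)/2) = (13 - 15)/28 = -0.071429.
Step 4: Exact two-sided p-value (enumerate n! = 40320 permutations of y under H0): p = 0.904861.
Step 5: alpha = 0.05. fail to reject H0.

tau_b = -0.0714 (C=13, D=15), p = 0.904861, fail to reject H0.


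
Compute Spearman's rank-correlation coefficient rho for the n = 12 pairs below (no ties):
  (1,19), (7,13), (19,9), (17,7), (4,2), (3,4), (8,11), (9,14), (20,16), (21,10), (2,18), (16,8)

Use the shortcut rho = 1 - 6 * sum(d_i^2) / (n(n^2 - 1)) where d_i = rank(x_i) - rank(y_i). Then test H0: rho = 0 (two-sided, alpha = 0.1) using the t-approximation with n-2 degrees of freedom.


Step 1: Rank x and y separately (midranks; no ties here).
rank(x): 1->1, 7->5, 19->10, 17->9, 4->4, 3->3, 8->6, 9->7, 20->11, 21->12, 2->2, 16->8
rank(y): 19->12, 13->8, 9->5, 7->3, 2->1, 4->2, 11->7, 14->9, 16->10, 10->6, 18->11, 8->4
Step 2: d_i = R_x(i) - R_y(i); compute d_i^2.
  (1-12)^2=121, (5-8)^2=9, (10-5)^2=25, (9-3)^2=36, (4-1)^2=9, (3-2)^2=1, (6-7)^2=1, (7-9)^2=4, (11-10)^2=1, (12-6)^2=36, (2-11)^2=81, (8-4)^2=16
sum(d^2) = 340.
Step 3: rho = 1 - 6*340 / (12*(12^2 - 1)) = 1 - 2040/1716 = -0.188811.
Step 4: Under H0, t = rho * sqrt((n-2)/(1-rho^2)) = -0.6080 ~ t(10).
Step 5: Two-sided p-value from the t-distribution with 10 df = 0.556737.
Step 6: alpha = 0.1. fail to reject H0.

rho = -0.1888, p = 0.556737, fail to reject H0 at alpha = 0.1.


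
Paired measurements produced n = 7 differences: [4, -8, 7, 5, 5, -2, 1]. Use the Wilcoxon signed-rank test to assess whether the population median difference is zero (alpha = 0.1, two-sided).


Step 1: Drop any zero differences (none here) and take |d_i|.
|d| = [4, 8, 7, 5, 5, 2, 1]
Step 2: Midrank |d_i| (ties get averaged ranks).
ranks: |4|->3, |8|->7, |7|->6, |5|->4.5, |5|->4.5, |2|->2, |1|->1
Step 3: Attach original signs; sum ranks with positive sign and with negative sign.
W+ = 3 + 6 + 4.5 + 4.5 + 1 = 19
W- = 7 + 2 = 9
(Check: W+ + W- = 28 should equal n(n+1)/2 = 28.)
Step 4: Test statistic W = min(W+, W-) = 9.
Step 5: Ties in |d|, so use the tie-corrected normal approximation.
        E[W] = n(n+1)/4 = 7*8/4 = 14.
        Tie groups: |d|=5 (t=2); sum(t^3 - t) = 6.
        Var[W] = n(n+1)(2n+1)/24 - sum(t^3-t)/48 = 840/24 - 6/48 = 34.875.
        z = (W - E[W]) / sqrt(Var[W]) = (9 - 14) / 5.9055 = -0.8467.
        Two-sided p = 2*Phi(z) = 0.397180.
Step 6: alpha = 0.1. fail to reject H0.

W+ = 19, W- = 9, W = min = 9, p = 0.397180, fail to reject H0.


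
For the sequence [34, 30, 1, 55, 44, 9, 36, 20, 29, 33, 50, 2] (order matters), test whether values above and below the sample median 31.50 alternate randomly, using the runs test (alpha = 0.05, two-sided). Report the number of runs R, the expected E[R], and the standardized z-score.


Step 1: Compute median = 31.50; label A = above, B = below.
Labels in order: ABBAABABBAAB  (n_A = 6, n_B = 6)
Step 2: Count runs R = 8.
Step 3: Under H0 (random ordering), E[R] = 2*n_A*n_B/(n_A+n_B) + 1 = 2*6*6/12 + 1 = 7.0000.
        Var[R] = 2*n_A*n_B*(2*n_A*n_B - n_A - n_B) / ((n_A+n_B)^2 * (n_A+n_B-1)) = 4320/1584 = 2.7273.
        SD[R] = 1.6514.
Step 4: Continuity-corrected z = (R - 0.5 - E[R]) / SD[R] = (8 - 0.5 - 7.0000) / 1.6514 = 0.3028.
Step 5: Two-sided p-value via normal approximation = 2*(1 - Phi(|z|)) = 0.762069.
Step 6: alpha = 0.05. fail to reject H0.

R = 8, z = 0.3028, p = 0.762069, fail to reject H0.


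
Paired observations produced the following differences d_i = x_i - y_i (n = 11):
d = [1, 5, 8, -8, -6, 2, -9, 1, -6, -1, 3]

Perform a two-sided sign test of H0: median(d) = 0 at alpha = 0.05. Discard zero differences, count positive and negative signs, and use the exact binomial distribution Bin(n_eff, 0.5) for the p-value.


Step 1: Discard zero differences. Original n = 11; n_eff = number of nonzero differences = 11.
Nonzero differences (with sign): +1, +5, +8, -8, -6, +2, -9, +1, -6, -1, +3
Step 2: Count signs: positive = 6, negative = 5.
Step 3: Under H0: P(positive) = 0.5, so the number of positives S ~ Bin(11, 0.5).
Step 4: Two-sided exact p-value = sum of Bin(11,0.5) probabilities at or below the observed probability = 1.000000.
Step 5: alpha = 0.05. fail to reject H0.

n_eff = 11, pos = 6, neg = 5, p = 1.000000, fail to reject H0.


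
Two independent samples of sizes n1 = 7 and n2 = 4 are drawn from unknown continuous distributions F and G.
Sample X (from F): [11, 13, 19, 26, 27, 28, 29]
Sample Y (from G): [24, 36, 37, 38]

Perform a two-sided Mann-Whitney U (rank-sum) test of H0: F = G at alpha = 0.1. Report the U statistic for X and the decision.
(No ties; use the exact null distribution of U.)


Step 1: Combine and sort all 11 observations; assign midranks.
sorted (value, group): (11,X), (13,X), (19,X), (24,Y), (26,X), (27,X), (28,X), (29,X), (36,Y), (37,Y), (38,Y)
ranks: 11->1, 13->2, 19->3, 24->4, 26->5, 27->6, 28->7, 29->8, 36->9, 37->10, 38->11
Step 2: Rank sum for X: R1 = 1 + 2 + 3 + 5 + 6 + 7 + 8 = 32.
Step 3: U_X = R1 - n1(n1+1)/2 = 32 - 7*8/2 = 32 - 28 = 4.
       U_Y = n1*n2 - U_X = 28 - 4 = 24.
Step 4: No ties, so the exact null distribution of U (based on enumerating the C(11,7) = 330 equally likely rank assignments) gives the two-sided p-value.
Step 5: p-value = 0.072727; compare to alpha = 0.1. reject H0.

U_X = 4, p = 0.072727, reject H0 at alpha = 0.1.


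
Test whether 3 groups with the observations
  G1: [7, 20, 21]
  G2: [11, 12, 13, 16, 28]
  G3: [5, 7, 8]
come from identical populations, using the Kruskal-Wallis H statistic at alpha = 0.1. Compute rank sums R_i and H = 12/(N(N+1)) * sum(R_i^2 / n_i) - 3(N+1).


Step 1: Combine all N = 11 observations and assign midranks.
sorted (value, group, rank): (5,G3,1), (7,G1,2.5), (7,G3,2.5), (8,G3,4), (11,G2,5), (12,G2,6), (13,G2,7), (16,G2,8), (20,G1,9), (21,G1,10), (28,G2,11)
Step 2: Sum ranks within each group.
R_1 = 21.5 (n_1 = 3)
R_2 = 37 (n_2 = 5)
R_3 = 7.5 (n_3 = 3)
Step 3: H = 12/(N(N+1)) * sum(R_i^2/n_i) - 3(N+1)
     = 12/(11*12) * (21.5^2/3 + 37^2/5 + 7.5^2/3) - 3*12
     = 0.090909 * 446.633 - 36
     = 4.603030.
Step 4: Ties present; correction factor C = 1 - 6/(11^3 - 11) = 0.995455. Corrected H = 4.603030 / 0.995455 = 4.624049.
Step 5: Under H0, H ~ chi^2(2); p-value = 0.099061.
Step 6: alpha = 0.1. reject H0.

H = 4.6240, df = 2, p = 0.099061, reject H0.


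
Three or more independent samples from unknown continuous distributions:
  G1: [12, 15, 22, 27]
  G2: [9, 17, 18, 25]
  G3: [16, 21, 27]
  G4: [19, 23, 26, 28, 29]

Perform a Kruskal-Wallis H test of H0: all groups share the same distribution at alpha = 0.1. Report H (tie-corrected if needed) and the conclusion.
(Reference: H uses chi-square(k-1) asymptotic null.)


Step 1: Combine all N = 16 observations and assign midranks.
sorted (value, group, rank): (9,G2,1), (12,G1,2), (15,G1,3), (16,G3,4), (17,G2,5), (18,G2,6), (19,G4,7), (21,G3,8), (22,G1,9), (23,G4,10), (25,G2,11), (26,G4,12), (27,G1,13.5), (27,G3,13.5), (28,G4,15), (29,G4,16)
Step 2: Sum ranks within each group.
R_1 = 27.5 (n_1 = 4)
R_2 = 23 (n_2 = 4)
R_3 = 25.5 (n_3 = 3)
R_4 = 60 (n_4 = 5)
Step 3: H = 12/(N(N+1)) * sum(R_i^2/n_i) - 3(N+1)
     = 12/(16*17) * (27.5^2/4 + 23^2/4 + 25.5^2/3 + 60^2/5) - 3*17
     = 0.044118 * 1258.06 - 51
     = 4.502757.
Step 4: Ties present; correction factor C = 1 - 6/(16^3 - 16) = 0.998529. Corrected H = 4.502757 / 0.998529 = 4.509389.
Step 5: Under H0, H ~ chi^2(3); p-value = 0.211454.
Step 6: alpha = 0.1. fail to reject H0.

H = 4.5094, df = 3, p = 0.211454, fail to reject H0.


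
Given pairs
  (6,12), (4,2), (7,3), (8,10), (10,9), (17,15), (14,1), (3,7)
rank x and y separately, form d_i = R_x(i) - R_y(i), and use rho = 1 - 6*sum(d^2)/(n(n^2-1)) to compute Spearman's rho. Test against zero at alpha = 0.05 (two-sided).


Step 1: Rank x and y separately (midranks; no ties here).
rank(x): 6->3, 4->2, 7->4, 8->5, 10->6, 17->8, 14->7, 3->1
rank(y): 12->7, 2->2, 3->3, 10->6, 9->5, 15->8, 1->1, 7->4
Step 2: d_i = R_x(i) - R_y(i); compute d_i^2.
  (3-7)^2=16, (2-2)^2=0, (4-3)^2=1, (5-6)^2=1, (6-5)^2=1, (8-8)^2=0, (7-1)^2=36, (1-4)^2=9
sum(d^2) = 64.
Step 3: rho = 1 - 6*64 / (8*(8^2 - 1)) = 1 - 384/504 = 0.238095.
Step 4: Under H0, t = rho * sqrt((n-2)/(1-rho^2)) = 0.6005 ~ t(6).
Step 5: Two-sided p-value from the t-distribution with 6 df = 0.570156.
Step 6: alpha = 0.05. fail to reject H0.

rho = 0.2381, p = 0.570156, fail to reject H0 at alpha = 0.05.


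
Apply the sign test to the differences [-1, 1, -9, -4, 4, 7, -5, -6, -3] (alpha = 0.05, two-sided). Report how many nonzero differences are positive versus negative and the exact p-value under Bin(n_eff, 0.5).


Step 1: Discard zero differences. Original n = 9; n_eff = number of nonzero differences = 9.
Nonzero differences (with sign): -1, +1, -9, -4, +4, +7, -5, -6, -3
Step 2: Count signs: positive = 3, negative = 6.
Step 3: Under H0: P(positive) = 0.5, so the number of positives S ~ Bin(9, 0.5).
Step 4: Two-sided exact p-value = sum of Bin(9,0.5) probabilities at or below the observed probability = 0.507812.
Step 5: alpha = 0.05. fail to reject H0.

n_eff = 9, pos = 3, neg = 6, p = 0.507812, fail to reject H0.


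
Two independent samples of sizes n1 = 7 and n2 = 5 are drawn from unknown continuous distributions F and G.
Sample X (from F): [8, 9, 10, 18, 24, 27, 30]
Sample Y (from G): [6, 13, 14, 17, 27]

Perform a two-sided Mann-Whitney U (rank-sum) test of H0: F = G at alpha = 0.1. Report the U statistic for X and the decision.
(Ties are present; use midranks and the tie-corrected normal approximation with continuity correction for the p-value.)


Step 1: Combine and sort all 12 observations; assign midranks.
sorted (value, group): (6,Y), (8,X), (9,X), (10,X), (13,Y), (14,Y), (17,Y), (18,X), (24,X), (27,X), (27,Y), (30,X)
ranks: 6->1, 8->2, 9->3, 10->4, 13->5, 14->6, 17->7, 18->8, 24->9, 27->10.5, 27->10.5, 30->12
Step 2: Rank sum for X: R1 = 2 + 3 + 4 + 8 + 9 + 10.5 + 12 = 48.5.
Step 3: U_X = R1 - n1(n1+1)/2 = 48.5 - 7*8/2 = 48.5 - 28 = 20.5.
       U_Y = n1*n2 - U_X = 35 - 20.5 = 14.5.
Step 4: Ties are present, so use the tie-corrected normal approximation (with continuity correction) for the p-value.
Step 5: p-value = 0.684221; compare to alpha = 0.1. fail to reject H0.

U_X = 20.5, p = 0.684221, fail to reject H0 at alpha = 0.1.


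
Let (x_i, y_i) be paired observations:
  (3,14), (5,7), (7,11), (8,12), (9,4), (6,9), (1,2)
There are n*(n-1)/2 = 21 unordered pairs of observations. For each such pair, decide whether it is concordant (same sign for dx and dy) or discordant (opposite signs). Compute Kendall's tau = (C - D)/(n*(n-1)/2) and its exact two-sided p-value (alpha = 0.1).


Step 1: Enumerate the 21 unordered pairs (i,j) with i<j and classify each by sign(x_j-x_i) * sign(y_j-y_i).
  (1,2):dx=+2,dy=-7->D; (1,3):dx=+4,dy=-3->D; (1,4):dx=+5,dy=-2->D; (1,5):dx=+6,dy=-10->D
  (1,6):dx=+3,dy=-5->D; (1,7):dx=-2,dy=-12->C; (2,3):dx=+2,dy=+4->C; (2,4):dx=+3,dy=+5->C
  (2,5):dx=+4,dy=-3->D; (2,6):dx=+1,dy=+2->C; (2,7):dx=-4,dy=-5->C; (3,4):dx=+1,dy=+1->C
  (3,5):dx=+2,dy=-7->D; (3,6):dx=-1,dy=-2->C; (3,7):dx=-6,dy=-9->C; (4,5):dx=+1,dy=-8->D
  (4,6):dx=-2,dy=-3->C; (4,7):dx=-7,dy=-10->C; (5,6):dx=-3,dy=+5->D; (5,7):dx=-8,dy=-2->C
  (6,7):dx=-5,dy=-7->C
Step 2: C = 12, D = 9, total pairs = 21.
Step 3: tau = (C - D)/(n(n-1)/2) = (12 - 9)/21 = 0.142857.
Step 4: Exact two-sided p-value (enumerate n! = 5040 permutations of y under H0): p = 0.772619.
Step 5: alpha = 0.1. fail to reject H0.

tau_b = 0.1429 (C=12, D=9), p = 0.772619, fail to reject H0.


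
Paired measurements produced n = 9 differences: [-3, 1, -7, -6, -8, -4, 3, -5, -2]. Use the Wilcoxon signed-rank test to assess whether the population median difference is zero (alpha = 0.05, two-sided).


Step 1: Drop any zero differences (none here) and take |d_i|.
|d| = [3, 1, 7, 6, 8, 4, 3, 5, 2]
Step 2: Midrank |d_i| (ties get averaged ranks).
ranks: |3|->3.5, |1|->1, |7|->8, |6|->7, |8|->9, |4|->5, |3|->3.5, |5|->6, |2|->2
Step 3: Attach original signs; sum ranks with positive sign and with negative sign.
W+ = 1 + 3.5 = 4.5
W- = 3.5 + 8 + 7 + 9 + 5 + 6 + 2 = 40.5
(Check: W+ + W- = 45 should equal n(n+1)/2 = 45.)
Step 4: Test statistic W = min(W+, W-) = 4.5.
Step 5: Ties in |d|, so use the tie-corrected normal approximation.
        E[W] = n(n+1)/4 = 9*10/4 = 22.5.
        Tie groups: |d|=3 (t=2); sum(t^3 - t) = 6.
        Var[W] = n(n+1)(2n+1)/24 - sum(t^3-t)/48 = 1710/24 - 6/48 = 71.125.
        z = (W - E[W]) / sqrt(Var[W]) = (4.5 - 22.5) / 8.4336 = -2.1343.
        Two-sided p = 2*Phi(z) = 0.032816.
Step 6: alpha = 0.05. reject H0.

W+ = 4.5, W- = 40.5, W = min = 4.5, p = 0.032816, reject H0.


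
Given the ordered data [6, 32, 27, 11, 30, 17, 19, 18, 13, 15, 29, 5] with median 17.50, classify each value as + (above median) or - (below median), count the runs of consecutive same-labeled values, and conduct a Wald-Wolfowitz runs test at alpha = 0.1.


Step 1: Compute median = 17.50; label A = above, B = below.
Labels in order: BAABABAABBAB  (n_A = 6, n_B = 6)
Step 2: Count runs R = 9.
Step 3: Under H0 (random ordering), E[R] = 2*n_A*n_B/(n_A+n_B) + 1 = 2*6*6/12 + 1 = 7.0000.
        Var[R] = 2*n_A*n_B*(2*n_A*n_B - n_A - n_B) / ((n_A+n_B)^2 * (n_A+n_B-1)) = 4320/1584 = 2.7273.
        SD[R] = 1.6514.
Step 4: Continuity-corrected z = (R - 0.5 - E[R]) / SD[R] = (9 - 0.5 - 7.0000) / 1.6514 = 0.9083.
Step 5: Two-sided p-value via normal approximation = 2*(1 - Phi(|z|)) = 0.363722.
Step 6: alpha = 0.1. fail to reject H0.

R = 9, z = 0.9083, p = 0.363722, fail to reject H0.


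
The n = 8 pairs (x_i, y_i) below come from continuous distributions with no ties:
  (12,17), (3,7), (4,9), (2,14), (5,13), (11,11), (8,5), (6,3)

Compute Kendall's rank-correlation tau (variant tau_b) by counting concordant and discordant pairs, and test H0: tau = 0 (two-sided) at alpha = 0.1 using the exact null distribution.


Step 1: Enumerate the 28 unordered pairs (i,j) with i<j and classify each by sign(x_j-x_i) * sign(y_j-y_i).
  (1,2):dx=-9,dy=-10->C; (1,3):dx=-8,dy=-8->C; (1,4):dx=-10,dy=-3->C; (1,5):dx=-7,dy=-4->C
  (1,6):dx=-1,dy=-6->C; (1,7):dx=-4,dy=-12->C; (1,8):dx=-6,dy=-14->C; (2,3):dx=+1,dy=+2->C
  (2,4):dx=-1,dy=+7->D; (2,5):dx=+2,dy=+6->C; (2,6):dx=+8,dy=+4->C; (2,7):dx=+5,dy=-2->D
  (2,8):dx=+3,dy=-4->D; (3,4):dx=-2,dy=+5->D; (3,5):dx=+1,dy=+4->C; (3,6):dx=+7,dy=+2->C
  (3,7):dx=+4,dy=-4->D; (3,8):dx=+2,dy=-6->D; (4,5):dx=+3,dy=-1->D; (4,6):dx=+9,dy=-3->D
  (4,7):dx=+6,dy=-9->D; (4,8):dx=+4,dy=-11->D; (5,6):dx=+6,dy=-2->D; (5,7):dx=+3,dy=-8->D
  (5,8):dx=+1,dy=-10->D; (6,7):dx=-3,dy=-6->C; (6,8):dx=-5,dy=-8->C; (7,8):dx=-2,dy=-2->C
Step 2: C = 15, D = 13, total pairs = 28.
Step 3: tau = (C - D)/(n(n-1)/2) = (15 - 13)/28 = 0.071429.
Step 4: Exact two-sided p-value (enumerate n! = 40320 permutations of y under H0): p = 0.904861.
Step 5: alpha = 0.1. fail to reject H0.

tau_b = 0.0714 (C=15, D=13), p = 0.904861, fail to reject H0.


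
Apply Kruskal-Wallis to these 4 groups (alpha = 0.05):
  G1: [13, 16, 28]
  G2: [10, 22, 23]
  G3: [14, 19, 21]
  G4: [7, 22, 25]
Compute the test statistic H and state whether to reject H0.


Step 1: Combine all N = 12 observations and assign midranks.
sorted (value, group, rank): (7,G4,1), (10,G2,2), (13,G1,3), (14,G3,4), (16,G1,5), (19,G3,6), (21,G3,7), (22,G2,8.5), (22,G4,8.5), (23,G2,10), (25,G4,11), (28,G1,12)
Step 2: Sum ranks within each group.
R_1 = 20 (n_1 = 3)
R_2 = 20.5 (n_2 = 3)
R_3 = 17 (n_3 = 3)
R_4 = 20.5 (n_4 = 3)
Step 3: H = 12/(N(N+1)) * sum(R_i^2/n_i) - 3(N+1)
     = 12/(12*13) * (20^2/3 + 20.5^2/3 + 17^2/3 + 20.5^2/3) - 3*13
     = 0.076923 * 509.833 - 39
     = 0.217949.
Step 4: Ties present; correction factor C = 1 - 6/(12^3 - 12) = 0.996503. Corrected H = 0.217949 / 0.996503 = 0.218713.
Step 5: Under H0, H ~ chi^2(3); p-value = 0.974513.
Step 6: alpha = 0.05. fail to reject H0.

H = 0.2187, df = 3, p = 0.974513, fail to reject H0.


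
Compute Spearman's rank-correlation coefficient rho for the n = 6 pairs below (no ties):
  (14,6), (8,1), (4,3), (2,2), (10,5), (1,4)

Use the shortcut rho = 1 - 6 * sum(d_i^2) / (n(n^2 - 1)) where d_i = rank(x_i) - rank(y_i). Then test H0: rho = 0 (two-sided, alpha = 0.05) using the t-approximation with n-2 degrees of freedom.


Step 1: Rank x and y separately (midranks; no ties here).
rank(x): 14->6, 8->4, 4->3, 2->2, 10->5, 1->1
rank(y): 6->6, 1->1, 3->3, 2->2, 5->5, 4->4
Step 2: d_i = R_x(i) - R_y(i); compute d_i^2.
  (6-6)^2=0, (4-1)^2=9, (3-3)^2=0, (2-2)^2=0, (5-5)^2=0, (1-4)^2=9
sum(d^2) = 18.
Step 3: rho = 1 - 6*18 / (6*(6^2 - 1)) = 1 - 108/210 = 0.485714.
Step 4: Under H0, t = rho * sqrt((n-2)/(1-rho^2)) = 1.1113 ~ t(4).
Step 5: Two-sided p-value from the t-distribution with 4 df = 0.328723.
Step 6: alpha = 0.05. fail to reject H0.

rho = 0.4857, p = 0.328723, fail to reject H0 at alpha = 0.05.
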